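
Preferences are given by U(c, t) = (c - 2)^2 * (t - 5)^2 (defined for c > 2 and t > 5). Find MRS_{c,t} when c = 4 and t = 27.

MRS = 11

MU_c = 2·(c−2)·(t−5)^2, MU_t = 2·(c−2)^2·(t−5).
MRS = (t−5)/(c−2).
At (4, 27): MRS = 11.
The indifference curve has slope −11 at this bundle.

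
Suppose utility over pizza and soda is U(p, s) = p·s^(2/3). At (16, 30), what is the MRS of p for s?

MRS = 45/16

MU_p = s^(2/3) and MU_s = 2/3·p·s^(-1/3).
MRS = MU_p/MU_s = (1.5)·s/p.
At (16, 30): MRS = 45/16.
The indifference curve has slope −45/16 at this bundle.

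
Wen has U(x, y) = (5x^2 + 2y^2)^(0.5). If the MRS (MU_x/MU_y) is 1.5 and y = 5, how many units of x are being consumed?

For CES with ρ = 2, MRS = (5/2)·(y/x)^(-1).
Setting (5/2)·(5/x)^(-1) = 1.5 gives (5/x)^(-1) = 0.6, so 5/x = 5/3 and x = 3.

x = 3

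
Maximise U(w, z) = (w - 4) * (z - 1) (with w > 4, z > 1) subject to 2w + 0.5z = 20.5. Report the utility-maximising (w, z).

w* = 7, z* = 13

MU_w = (z−1), MU_z = (w−4).
MRS = (z−1)/(w−4).
Tangency: set MRS = p_w/p_z = 2/0.5 = 4.
So (z − 1)/(w − 4) = 4, i.e. (z − 1) = 4·(w − 4).
Rewrite the budget in excess-of-subsistence terms: 2·(w − 4) + 0.5·(z − 1) = 20.5 − 2·4 − 0.5·1 = 12.
Substituting, 4·(w − 4) = 12, so w − 4 = 3 and w* = 7.
Then z − 1 = 4·3 = 12, so z* = 13.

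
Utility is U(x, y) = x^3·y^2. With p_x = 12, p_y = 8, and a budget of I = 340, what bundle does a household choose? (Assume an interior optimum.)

MU_x = 3·x^2·y^2 and MU_y = 2·x^3·y.
MRS = MU_x/MU_y = (3/2)·y/x.
Tangency: set MRS = p_x/p_y = 12/8 = 1.5.
So (3/2)·y/x = 1.5, i.e. y = x.
Substitute into the budget 12·x + 8·y = 340: 20·x = 340, so x* = 17.
Then y* = 17.

x* = 17, y* = 17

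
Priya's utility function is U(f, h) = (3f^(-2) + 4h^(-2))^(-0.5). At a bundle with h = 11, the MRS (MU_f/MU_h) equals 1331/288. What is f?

f = 6

For CES with ρ = -2, MRS = (3/4)·(h/f)^3.
Setting (3/4)·(11/f)^3 = 1331/288 gives (11/f)^3 = 1331/216, so 11/f = 11/6 and f = 6.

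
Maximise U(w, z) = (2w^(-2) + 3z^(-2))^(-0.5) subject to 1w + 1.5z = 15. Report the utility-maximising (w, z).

For CES with ρ = -2, MRS = (2/3)·(z/w)^3.
Tangency: set MRS = p_w/p_z = 1/1.5 = 2/3.
So (z/w)^3 = 1; taking the cube root, z/w = 1, i.e. z = w.
Substitute into the budget 1·w + 1.5·z = 15: 2.5·w = 15, so w* = 6 and z* = 6.

w* = 6, z* = 6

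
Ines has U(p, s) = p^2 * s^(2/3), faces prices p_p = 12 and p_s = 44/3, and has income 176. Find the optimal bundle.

MU_p = 2·p·s^(2/3) and MU_s = 2/3·p^2·s^(-1/3).
MRS = MU_p/MU_s = (3)·s/p.
Tangency: set MRS = p_p/p_s = 12/(44/3) = 9/11.
So (3)·s/p = 9/11, i.e. s = (3/11)·p.
Substitute into the budget 12·p + (44/3)·s = 176: 16·p = 176, so p* = 11.
Then s* = (3/11)·11 = 3.

p* = 11, s* = 3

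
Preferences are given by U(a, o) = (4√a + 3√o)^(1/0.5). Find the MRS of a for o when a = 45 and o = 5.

MRS = 4/9

For CES with ρ = 0.5, MRS = (4/3)·√(o/a).
At (45, 5): MRS = 4/9.
So at (45, 5) the consumer would give up 4/9 units of o for one more unit of a.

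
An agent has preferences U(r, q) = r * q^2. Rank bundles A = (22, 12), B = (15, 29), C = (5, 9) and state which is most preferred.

Evaluate utility at each bundle:
U(A) = 3168.
U(B) = 12615.
U(C) = 405.
Highest utility is B, so B ≻ A ≻ C.

Bundle B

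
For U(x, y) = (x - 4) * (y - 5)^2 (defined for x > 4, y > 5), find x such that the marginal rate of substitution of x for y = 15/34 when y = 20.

MU_x = (y−5)^2, MU_y = 2·(x−4)·(y−5).
MRS = (1/2)·(y−5)/(x−4).
Substitute y = 20: MRS = 7.5/(x − 4). Setting this equal to 15/34 gives x − 4 = 7.5/(15/34) = 17, so x = 21.

x = 21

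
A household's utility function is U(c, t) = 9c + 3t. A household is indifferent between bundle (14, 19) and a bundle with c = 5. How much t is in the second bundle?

t = 46

U(14, 19) = 183.
Set U(5, t) = 183 and solve.
9·5 + 3t = 183 ⇒ 3t = 138 ⇒ t = 46.
Check: U(5, 46) = 183.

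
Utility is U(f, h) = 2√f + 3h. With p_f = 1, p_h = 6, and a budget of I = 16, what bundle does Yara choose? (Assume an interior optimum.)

MU_f = 2/(2√f), MU_h = 3.
MRS = 2/(2√f) ÷ 3.
Tangency: set MRS = p_f/p_h = 1/6.
MRS depends only on f: (1/3)/√f = 1/6 ⇒ √f = (1/3)/(1/6) = 2 ⇒ f* = 4.
From the budget, 6·h = 16 − 1·4 = 12, so h* = 2.

f* = 4, h* = 2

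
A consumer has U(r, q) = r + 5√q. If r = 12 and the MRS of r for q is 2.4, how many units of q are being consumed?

q = 36

MU_r = 1, MU_q = 5/(2√q).
MRS = 1 ÷ (5/(2√q)).
MRS depends only on q: 0.4·√q = 2.4 ⇒ √q = 2.4/0.4 = 6 ⇒ q = 36.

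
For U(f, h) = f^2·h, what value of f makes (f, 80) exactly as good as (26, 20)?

f = 13

U(26, 20) = 13520.
Set U(f, 80) = 13520 and solve.
With h = 80: f^2 = 13520/80 = 169; taking the square root, f = 13.
Check: U(13, 80) = 13520.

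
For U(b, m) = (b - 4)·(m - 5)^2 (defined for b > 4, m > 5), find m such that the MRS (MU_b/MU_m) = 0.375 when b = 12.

MU_b = (m−5)^2, MU_m = 2·(b−4)·(m−5).
MRS = (1/2)·(m−5)/(b−4).
Substitute b = 12: MRS = (m − 5)/16. Setting this equal to 0.375 gives m − 5 = 0.375·16 = 6, so m = 11.

m = 11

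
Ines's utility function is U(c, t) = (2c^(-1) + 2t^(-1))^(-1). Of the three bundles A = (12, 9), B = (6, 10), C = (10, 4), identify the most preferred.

Bundle A

Evaluate utility at each bundle:
U(A) = 2.571.
U(B) = 1.875.
U(C) = 1.429.
Highest utility is A, so A ≻ B ≻ C.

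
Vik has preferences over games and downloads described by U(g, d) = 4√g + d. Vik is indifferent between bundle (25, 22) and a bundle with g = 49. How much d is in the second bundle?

d = 14

U(25, 22) = 42.
Set U(49, d) = 42 and solve.
With g = 49: √49 = 7, so d = 42 − 4·7 = 14.
Check: U(49, 14) = 42.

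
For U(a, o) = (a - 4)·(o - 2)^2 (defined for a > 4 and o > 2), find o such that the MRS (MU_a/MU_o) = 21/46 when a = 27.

o = 23

MU_a = (o−2)^2, MU_o = 2·(a−4)·(o−2).
MRS = (1/2)·(o−2)/(a−4).
Substitute a = 27: MRS = (o − 2)/46. Setting this equal to 21/46 gives o − 2 = (21/46)·46 = 21, so o = 23.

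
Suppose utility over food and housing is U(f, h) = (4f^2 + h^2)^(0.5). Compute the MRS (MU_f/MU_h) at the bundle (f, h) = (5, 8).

For CES with ρ = 2, MRS = (4/1)·(h/f)^(-1).
At (5, 8): MRS = 2.5.
That is, one extra unit of f is worth 2.5 units of h at the margin.

MRS = 2.5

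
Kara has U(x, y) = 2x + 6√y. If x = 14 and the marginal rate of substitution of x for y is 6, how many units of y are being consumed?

MU_x = 2, MU_y = 6/(2√y).
MRS = 2 ÷ (6/(2√y)).
MRS depends only on y: (2/3)·√y = 6 ⇒ √y = 6/(2/3) = 9 ⇒ y = 81.

y = 81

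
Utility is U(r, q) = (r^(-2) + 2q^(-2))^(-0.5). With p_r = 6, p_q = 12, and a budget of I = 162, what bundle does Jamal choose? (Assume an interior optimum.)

r* = 9, q* = 9

For CES with ρ = -2, MRS = (1/2)·(q/r)^3.
Tangency: set MRS = p_r/p_q = 6/12 = 0.5.
So (q/r)^3 = 1; taking the cube root, q/r = 1, i.e. q = r.
Substitute into the budget 6·r + 12·q = 162: 18·r = 162, so r* = 9 and q* = 9.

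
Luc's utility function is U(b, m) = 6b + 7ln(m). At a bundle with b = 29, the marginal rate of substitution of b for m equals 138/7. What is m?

m = 23

MU_b = 6, MU_m = 7/m.
MRS = 6 ÷ (7/m).
MRS depends only on m: (6/7)·m = 138/7 ⇒ m = (138/7)/(6/7) = 23.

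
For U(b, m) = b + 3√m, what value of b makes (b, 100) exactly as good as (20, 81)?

b = 17

U(20, 81) = 47.
Set U(b, 100) = 47 and solve.
With m = 100: √100 = 10, so b = 47 − 3·10 = 17.
Check: U(17, 100) = 47.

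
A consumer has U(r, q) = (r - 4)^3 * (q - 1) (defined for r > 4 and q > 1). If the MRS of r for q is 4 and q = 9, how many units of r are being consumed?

r = 10

MU_r = 3·(r−4)^2·(q−1), MU_q = (r−4)^3.
MRS = (3/1)·(q−1)/(r−4).
Substitute q = 9: MRS = 24/(r − 4). Setting this equal to 4 gives r − 4 = 24/4 = 6, so r = 10.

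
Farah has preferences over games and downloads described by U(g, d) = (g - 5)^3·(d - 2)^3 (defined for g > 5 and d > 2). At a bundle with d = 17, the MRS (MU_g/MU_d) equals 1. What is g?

MU_g = 3·(g−5)^2·(d−2)^3, MU_d = 3·(g−5)^3·(d−2)^2.
MRS = (d−2)/(g−5).
Substitute d = 17: MRS = 15/(g − 5). Setting this equal to 1 gives g − 5 = 15/1 = 15, so g = 20.

g = 20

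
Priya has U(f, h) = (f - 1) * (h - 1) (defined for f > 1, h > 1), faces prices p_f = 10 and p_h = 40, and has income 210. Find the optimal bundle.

f* = 9, h* = 3

MU_f = (h−1), MU_h = (f−1).
MRS = (h−1)/(f−1).
Tangency: set MRS = p_f/p_h = 10/40 = 0.25.
So (h − 1)/(f − 1) = 0.25, i.e. (h − 1) = 0.25·(f − 1).
Rewrite the budget in excess-of-subsistence terms: 10·(f − 1) + 40·(h − 1) = 210 − 10·1 − 40·1 = 160.
Substituting, 20·(f − 1) = 160, so f − 1 = 8 and f* = 9.
Then h − 1 = 0.25·8 = 2, so h* = 3.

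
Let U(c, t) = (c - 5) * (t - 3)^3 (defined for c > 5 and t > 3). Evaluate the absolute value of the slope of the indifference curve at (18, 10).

MU_c = (t−3)^3, MU_t = 3·(c−5)·(t−3)^2.
MRS = (1/3)·(t−3)/(c−5).
At (18, 10): MRS = 7/39.
The indifference curve has slope −7/39 at this bundle.

MRS = 7/39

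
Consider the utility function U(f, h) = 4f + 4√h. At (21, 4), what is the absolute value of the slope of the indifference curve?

MU_f = 4, MU_h = 4/(2√h).
MRS = 4 ÷ (4/(2√h)).
At (21, 4): MRS = 4.
So at (21, 4) the consumer would give up 4 units of h for one more unit of f.

MRS = 4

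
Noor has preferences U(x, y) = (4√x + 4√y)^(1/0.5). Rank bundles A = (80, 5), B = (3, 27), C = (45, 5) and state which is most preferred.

Evaluate utility at each bundle:
U(A) = 2000.000.
U(B) = 768.000.
U(C) = 1280.000.
Highest utility is A, so A ≻ C ≻ B.

Bundle A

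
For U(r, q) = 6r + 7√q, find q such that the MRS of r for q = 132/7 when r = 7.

MU_r = 6, MU_q = 7/(2√q).
MRS = 6 ÷ (7/(2√q)).
MRS depends only on q: (12/7)·√q = 132/7 ⇒ √q = (132/7)/(12/7) = 11 ⇒ q = 121.

q = 121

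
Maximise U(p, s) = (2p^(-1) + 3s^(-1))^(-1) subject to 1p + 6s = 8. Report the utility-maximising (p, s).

p* = 2, s* = 1

For CES with ρ = -1, MRS = (2/3)·(s/p)^2.
Tangency: set MRS = p_p/p_s = 1/6.
So (s/p)^2 = 0.25; taking the square root, s/p = 0.5, i.e. s = 0.5·p.
Substitute into the budget 1·p + 6·s = 8: 4·p = 8, so p* = 2 and s* = 0.5·2 = 1.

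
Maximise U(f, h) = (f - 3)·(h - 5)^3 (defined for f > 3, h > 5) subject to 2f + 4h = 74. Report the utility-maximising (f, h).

f* = 9, h* = 14

MU_f = (h−5)^3, MU_h = 3·(f−3)·(h−5)^2.
MRS = (1/3)·(h−5)/(f−3).
Tangency: set MRS = p_f/p_h = 2/4 = 0.5.
So (1/3)·(h − 5)/(f − 3) = 0.5, i.e. (h − 5) = 1.5·(f − 3).
Rewrite the budget in excess-of-subsistence terms: 2·(f − 3) + 4·(h − 5) = 74 − 2·3 − 4·5 = 48.
Substituting, 8·(f − 3) = 48, so f − 3 = 6 and f* = 9.
Then h − 5 = 1.5·6 = 9, so h* = 14.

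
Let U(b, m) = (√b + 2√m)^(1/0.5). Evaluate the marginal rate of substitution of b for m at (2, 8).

For CES with ρ = 0.5, MRS = (1/2)·√(m/b).
At (2, 8): MRS = 1.
The indifference curve has slope −1 at this bundle.

MRS = 1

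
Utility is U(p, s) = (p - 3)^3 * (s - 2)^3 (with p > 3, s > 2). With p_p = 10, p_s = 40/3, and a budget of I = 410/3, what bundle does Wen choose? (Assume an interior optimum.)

MU_p = 3·(p−3)^2·(s−2)^3, MU_s = 3·(p−3)^3·(s−2)^2.
MRS = (s−2)/(p−3).
Tangency: set MRS = p_p/p_s = 10/(40/3) = 0.75.
So (s − 2)/(p − 3) = 0.75, i.e. (s − 2) = 0.75·(p − 3).
Rewrite the budget in excess-of-subsistence terms: 10·(p − 3) + (40/3)·(s − 2) = 410/3 − 10·3 − (40/3)·2 = 80.
Substituting, 20·(p − 3) = 80, so p − 3 = 4 and p* = 7.
Then s − 2 = 0.75·4 = 3, so s* = 5.

p* = 7, s* = 5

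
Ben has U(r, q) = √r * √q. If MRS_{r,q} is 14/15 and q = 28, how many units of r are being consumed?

MU_r = 0.5·r^(-0.5)·√q and MU_q = 0.5·√r·q^(-0.5).
MRS = MU_r/MU_q = q/r.
Substitute q = 28: MRS = 28/r. Setting 28/r = 14/15 gives r = 28/(14/15) = 30.

r = 30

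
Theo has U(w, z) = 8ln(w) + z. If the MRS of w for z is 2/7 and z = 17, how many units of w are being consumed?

w = 28

MU_w = 8/w, MU_z = 1.
MRS = 8/w ÷ 1.
MRS depends only on w: 8/w = 2/7 ⇒ w = 8/(2/7) = 28.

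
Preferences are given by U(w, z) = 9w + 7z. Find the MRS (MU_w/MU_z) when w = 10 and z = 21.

MU_w = 9, MU_z = 7, so MRS = 9/7 at every bundle.
At (10, 21): MRS = 9/7.
The indifference curve has slope −9/7 at this bundle.

MRS = 9/7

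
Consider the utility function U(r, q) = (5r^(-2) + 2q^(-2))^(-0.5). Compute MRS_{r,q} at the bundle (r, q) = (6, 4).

MRS = 20/27

For CES with ρ = -2, MRS = (5/2)·(q/r)^3.
At (6, 4): MRS = 20/27.
The indifference curve has slope −20/27 at this bundle.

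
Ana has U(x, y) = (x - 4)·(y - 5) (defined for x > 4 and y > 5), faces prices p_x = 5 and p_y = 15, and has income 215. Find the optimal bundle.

x* = 16, y* = 9

MU_x = (y−5), MU_y = (x−4).
MRS = (y−5)/(x−4).
Tangency: set MRS = p_x/p_y = 5/15 = 1/3.
So (y − 5)/(x − 4) = 1/3, i.e. (y − 5) = (1/3)·(x − 4).
Rewrite the budget in excess-of-subsistence terms: 5·(x − 4) + 15·(y − 5) = 215 − 5·4 − 15·5 = 120.
Substituting, 10·(x − 4) = 120, so x − 4 = 12 and x* = 16.
Then y − 5 = (1/3)·12 = 4, so y* = 9.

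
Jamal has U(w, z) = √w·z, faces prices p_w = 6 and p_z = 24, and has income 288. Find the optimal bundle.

w* = 16, z* = 8

MU_w = 0.5·w^(-0.5)·z and MU_z = √w.
MRS = MU_w/MU_z = (0.5)·z/w.
Tangency: set MRS = p_w/p_z = 6/24 = 0.25.
So (0.5)·z/w = 0.25, i.e. z = 0.5·w.
Substitute into the budget 6·w + 24·z = 288: 18·w = 288, so w* = 16.
Then z* = 0.5·16 = 8.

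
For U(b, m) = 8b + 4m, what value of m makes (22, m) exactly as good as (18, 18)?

m = 10

U(18, 18) = 216.
Set U(22, m) = 216 and solve.
8·22 + 4m = 216 ⇒ 4m = 40 ⇒ m = 10.
Check: U(22, 10) = 216.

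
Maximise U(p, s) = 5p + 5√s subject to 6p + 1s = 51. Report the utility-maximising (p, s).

p* = 7, s* = 9

MU_p = 5, MU_s = 5/(2√s).
MRS = 5 ÷ (5/(2√s)).
Tangency: set MRS = p_p/p_s = 6/1 = 6.
MRS depends only on s: 2·√s = 6 ⇒ √s = 6/2 = 3 ⇒ s* = 9.
From the budget, 6·p = 51 − 1·9 = 42, so p* = 7.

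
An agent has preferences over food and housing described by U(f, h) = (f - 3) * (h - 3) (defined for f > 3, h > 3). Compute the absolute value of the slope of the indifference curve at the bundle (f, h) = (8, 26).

MU_f = (h−3), MU_h = (f−3).
MRS = (h−3)/(f−3).
At (8, 26): MRS = 4.6.
So at (8, 26) the consumer would give up 4.6 units of h for one more unit of f.

MRS = 4.6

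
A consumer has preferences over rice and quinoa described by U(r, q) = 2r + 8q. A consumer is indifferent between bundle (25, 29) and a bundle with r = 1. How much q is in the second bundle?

U(25, 29) = 282.
Set U(1, q) = 282 and solve.
2·1 + 8q = 282 ⇒ 8q = 280 ⇒ q = 35.
Check: U(1, 35) = 282.

q = 35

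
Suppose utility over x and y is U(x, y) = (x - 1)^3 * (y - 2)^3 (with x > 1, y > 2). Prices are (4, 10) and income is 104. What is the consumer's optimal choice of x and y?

MU_x = 3·(x−1)^2·(y−2)^3, MU_y = 3·(x−1)^3·(y−2)^2.
MRS = (y−2)/(x−1).
Tangency: set MRS = p_x/p_y = 4/10 = 0.4.
So (y − 2)/(x − 1) = 0.4, i.e. (y − 2) = 0.4·(x − 1).
Rewrite the budget in excess-of-subsistence terms: 4·(x − 1) + 10·(y − 2) = 104 − 4·1 − 10·2 = 80.
Substituting, 8·(x − 1) = 80, so x − 1 = 10 and x* = 11.
Then y − 2 = 0.4·10 = 4, so y* = 6.

x* = 11, y* = 6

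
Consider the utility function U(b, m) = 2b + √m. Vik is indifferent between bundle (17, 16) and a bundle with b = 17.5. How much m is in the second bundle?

U(17, 16) = 38.
Set U(17.5, m) = 38 and solve.
With b = 17.5: √m = 38 − 2·17.5 = 3, so √m = 3 and m = 9.
Check: U(17.5, 9) = 38.

m = 9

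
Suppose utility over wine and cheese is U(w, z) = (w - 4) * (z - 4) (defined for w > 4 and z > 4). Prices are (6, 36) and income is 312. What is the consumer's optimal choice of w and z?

MU_w = (z−4), MU_z = (w−4).
MRS = (z−4)/(w−4).
Tangency: set MRS = p_w/p_z = 6/36 = 1/6.
So (z − 4)/(w − 4) = 1/6, i.e. (z − 4) = (1/6)·(w − 4).
Rewrite the budget in excess-of-subsistence terms: 6·(w − 4) + 36·(z − 4) = 312 − 6·4 − 36·4 = 144.
Substituting, 12·(w − 4) = 144, so w − 4 = 12 and w* = 16.
Then z − 4 = (1/6)·12 = 2, so z* = 6.

w* = 16, z* = 6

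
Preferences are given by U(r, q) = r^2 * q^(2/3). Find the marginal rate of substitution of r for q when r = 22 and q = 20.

MU_r = 2·r·q^(2/3) and MU_q = 2/3·r^2·q^(-1/3).
MRS = MU_r/MU_q = (3)·q/r.
At (22, 20): MRS = 30/11.
The indifference curve has slope −30/11 at this bundle.

MRS = 30/11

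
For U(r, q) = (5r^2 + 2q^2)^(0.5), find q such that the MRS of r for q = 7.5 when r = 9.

For CES with ρ = 2, MRS = (5/2)·(q/r)^(-1).
Setting (5/2)·(q/9)^(-1) = 7.5 gives (q/9)^(-1) = 3, so q/9 = 1/3 and q = 3.

q = 3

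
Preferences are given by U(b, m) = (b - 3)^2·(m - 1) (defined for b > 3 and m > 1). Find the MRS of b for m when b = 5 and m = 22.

MRS = 21

MU_b = 2·(b−3)·(m−1), MU_m = (b−3)^2.
MRS = (2/1)·(m−1)/(b−3).
At (5, 22): MRS = 21.
So at (5, 22) the consumer would give up 21 units of m for one more unit of b.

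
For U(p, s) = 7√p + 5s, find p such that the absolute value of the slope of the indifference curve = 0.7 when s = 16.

MU_p = 7/(2√p), MU_s = 5.
MRS = 7/(2√p) ÷ 5.
MRS depends only on p: 0.7/√p = 0.7 ⇒ √p = 0.7/0.7 = 1 ⇒ p = 1.

p = 1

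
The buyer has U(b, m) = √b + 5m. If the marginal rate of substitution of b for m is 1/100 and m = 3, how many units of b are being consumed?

MU_b = 1/(2√b), MU_m = 5.
MRS = 1/(2√b) ÷ 5.
MRS depends only on b: 0.1/√b = 1/100 ⇒ √b = 0.1/(1/100) = 10 ⇒ b = 100.

b = 100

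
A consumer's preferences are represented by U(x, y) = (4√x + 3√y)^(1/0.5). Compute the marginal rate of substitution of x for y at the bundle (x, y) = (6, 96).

MRS = 16/3

For CES with ρ = 0.5, MRS = (4/3)·√(y/x).
At (6, 96): MRS = 16/3.
The indifference curve has slope −16/3 at this bundle.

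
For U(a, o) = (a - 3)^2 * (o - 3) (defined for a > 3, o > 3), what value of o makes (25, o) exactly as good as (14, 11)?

U(14, 11) = 968.
Set U(25, o) = 968 and solve.
With a = 25: (25 − 3)^2 = 484, so (o − 3) = 968/484 = 2.
So o = 3 + 2 = 5.
Check: U(25, 5) = 968.

o = 5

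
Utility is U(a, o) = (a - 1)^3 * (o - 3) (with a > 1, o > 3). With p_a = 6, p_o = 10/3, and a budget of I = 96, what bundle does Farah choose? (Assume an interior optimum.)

a* = 11, o* = 9

MU_a = 3·(a−1)^2·(o−3), MU_o = (a−1)^3.
MRS = (3/1)·(o−3)/(a−1).
Tangency: set MRS = p_a/p_o = 6/(10/3) = 1.8.
So (3/1)·(o − 3)/(a − 1) = 1.8, i.e. (o − 3) = 0.6·(a − 1).
Rewrite the budget in excess-of-subsistence terms: 6·(a − 1) + (10/3)·(o − 3) = 96 − 6·1 − (10/3)·3 = 80.
Substituting, 8·(a − 1) = 80, so a − 1 = 10 and a* = 11.
Then o − 3 = 0.6·10 = 6, so o* = 9.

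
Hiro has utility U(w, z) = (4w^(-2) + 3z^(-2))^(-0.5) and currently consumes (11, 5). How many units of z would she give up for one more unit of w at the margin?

MRS = 500/3993

For CES with ρ = -2, MRS = (4/3)·(z/w)^3.
At (11, 5): MRS = 500/3993.
So at (11, 5) the consumer would give up 500/3993 units of z for one more unit of w.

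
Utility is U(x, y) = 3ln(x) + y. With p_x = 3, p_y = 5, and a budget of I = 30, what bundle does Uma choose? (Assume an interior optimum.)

MU_x = 3/x, MU_y = 1.
MRS = 3/x ÷ 1.
Tangency: set MRS = p_x/p_y = 3/5 = 0.6.
MRS depends only on x: 3/x = 0.6 ⇒ x* = 3/0.6 = 5.
From the budget, 5·y = 30 − 3·5 = 15, so y* = 3.

x* = 5, y* = 3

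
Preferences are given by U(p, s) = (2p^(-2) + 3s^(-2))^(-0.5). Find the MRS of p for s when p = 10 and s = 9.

For CES with ρ = -2, MRS = (2/3)·(s/p)^3.
At (10, 9): MRS = 243/500.
The indifference curve has slope −243/500 at this bundle.

MRS = 243/500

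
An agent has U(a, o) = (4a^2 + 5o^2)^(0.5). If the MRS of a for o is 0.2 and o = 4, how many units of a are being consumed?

a = 1

For CES with ρ = 2, MRS = (4/5)·(o/a)^(-1).
Setting (4/5)·(4/a)^(-1) = 0.2 gives (4/a)^(-1) = 0.25, so 4/a = 4 and a = 1.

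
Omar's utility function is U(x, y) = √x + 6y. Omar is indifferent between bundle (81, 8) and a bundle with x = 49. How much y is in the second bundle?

y = 25/3

U(81, 8) = 57.
Set U(49, y) = 57 and solve.
With x = 49: √49 = 7, so 6y = 57 − 7 = 50 and y = 25/3.
Check: U(49, 25/3) = 57.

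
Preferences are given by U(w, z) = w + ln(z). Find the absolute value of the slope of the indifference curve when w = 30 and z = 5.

MU_w = 1, MU_z = 1/z.
MRS = 1 ÷ (1/z).
At (30, 5): MRS = 5.
That is, one extra unit of w is worth 5 units of z at the margin.

MRS = 5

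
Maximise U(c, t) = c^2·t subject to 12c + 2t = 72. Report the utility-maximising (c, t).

c* = 4, t* = 12

MU_c = 2·c·t and MU_t = c^2.
MRS = MU_c/MU_t = (2/1)·t/c.
Tangency: set MRS = p_c/p_t = 12/2 = 6.
So (2/1)·t/c = 6, i.e. t = 3·c.
Substitute into the budget 12·c + 2·t = 72: 18·c = 72, so c* = 4.
Then t* = 3·4 = 12.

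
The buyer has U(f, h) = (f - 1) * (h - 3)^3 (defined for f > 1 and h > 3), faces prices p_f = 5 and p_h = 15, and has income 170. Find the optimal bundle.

f* = 7, h* = 9

MU_f = (h−3)^3, MU_h = 3·(f−1)·(h−3)^2.
MRS = (1/3)·(h−3)/(f−1).
Tangency: set MRS = p_f/p_h = 5/15 = 1/3.
So (1/3)·(h − 3)/(f − 1) = 1/3, i.e. (h − 3) = (f − 1).
Rewrite the budget in excess-of-subsistence terms: 5·(f − 1) + 15·(h − 3) = 170 − 5·1 − 15·3 = 120.
Substituting, 20·(f − 1) = 120, so f − 1 = 6 and f* = 7.
Then h − 3 = 6, so h* = 9.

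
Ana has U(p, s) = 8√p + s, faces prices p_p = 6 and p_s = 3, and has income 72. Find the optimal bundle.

p* = 4, s* = 16

MU_p = 8/(2√p), MU_s = 1.
MRS = 8/(2√p) ÷ 1.
Tangency: set MRS = p_p/p_s = 6/3 = 2.
MRS depends only on p: 4/√p = 2 ⇒ √p = 4/2 = 2 ⇒ p* = 4.
From the budget, 3·s = 72 − 6·4 = 48, so s* = 16.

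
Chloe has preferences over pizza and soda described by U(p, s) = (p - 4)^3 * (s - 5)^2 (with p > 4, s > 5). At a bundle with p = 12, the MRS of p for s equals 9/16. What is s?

MU_p = 3·(p−4)^2·(s−5)^2, MU_s = 2·(p−4)^3·(s−5).
MRS = (3/2)·(s−5)/(p−4).
Substitute p = 12: MRS = (s − 5)/(16/3). Setting this equal to 9/16 gives s − 5 = (9/16)·(16/3) = 3, so s = 8.

s = 8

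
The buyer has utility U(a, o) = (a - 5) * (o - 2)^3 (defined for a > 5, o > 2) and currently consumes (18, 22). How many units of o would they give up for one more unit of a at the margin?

MU_a = (o−2)^3, MU_o = 3·(a−5)·(o−2)^2.
MRS = (1/3)·(o−2)/(a−5).
At (18, 22): MRS = 20/39.
So at (18, 22) the consumer would give up 20/39 units of o for one more unit of a.

MRS = 20/39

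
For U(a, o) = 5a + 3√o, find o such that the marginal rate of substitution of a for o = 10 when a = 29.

MU_a = 5, MU_o = 3/(2√o).
MRS = 5 ÷ (3/(2√o)).
MRS depends only on o: (10/3)·√o = 10 ⇒ √o = 10/(10/3) = 3 ⇒ o = 9.

o = 9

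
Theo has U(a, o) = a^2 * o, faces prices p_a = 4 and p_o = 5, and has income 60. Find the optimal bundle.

MU_a = 2·a·o and MU_o = a^2.
MRS = MU_a/MU_o = (2/1)·o/a.
Tangency: set MRS = p_a/p_o = 4/5 = 0.8.
So (2/1)·o/a = 0.8, i.e. o = 0.4·a.
Substitute into the budget 4·a + 5·o = 60: 6·a = 60, so a* = 10.
Then o* = 0.4·10 = 4.

a* = 10, o* = 4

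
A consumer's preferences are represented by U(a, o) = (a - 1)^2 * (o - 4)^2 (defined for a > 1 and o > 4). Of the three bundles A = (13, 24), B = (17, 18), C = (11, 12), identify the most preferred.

Bundle A

Evaluate utility at each bundle:
U(A) = 57600.
U(B) = 50176.
U(C) = 6400.
Highest utility is A, so A ≻ B ≻ C.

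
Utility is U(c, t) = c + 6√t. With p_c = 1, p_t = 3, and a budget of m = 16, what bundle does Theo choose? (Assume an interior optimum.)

c* = 13, t* = 1

MU_c = 1, MU_t = 6/(2√t).
MRS = 1 ÷ (6/(2√t)).
Tangency: set MRS = p_c/p_t = 1/3.
MRS depends only on t: (1/3)·√t = 1/3 ⇒ √t = (1/3)/(1/3) = 1 ⇒ t* = 1.
From the budget, 1·c = 16 − 3·1 = 13, so c* = 13.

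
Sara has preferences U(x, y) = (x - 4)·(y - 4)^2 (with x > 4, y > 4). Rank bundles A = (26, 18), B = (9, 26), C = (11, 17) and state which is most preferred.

Bundle A

Evaluate utility at each bundle:
U(A) = 4312.
U(B) = 2420.
U(C) = 1183.
Highest utility is A, so A ≻ B ≻ C.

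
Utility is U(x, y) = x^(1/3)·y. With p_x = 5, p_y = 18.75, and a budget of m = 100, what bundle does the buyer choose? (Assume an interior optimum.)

x* = 5, y* = 4

MU_x = 1/3·x^(-2/3)·y and MU_y = x^(1/3).
MRS = MU_x/MU_y = (1/3)·y/x.
Tangency: set MRS = p_x/p_y = 5/18.75 = 4/15.
So (1/3)·y/x = 4/15, i.e. y = 0.8·x.
Substitute into the budget 5·x + 18.75·y = 100: 20·x = 100, so x* = 5.
Then y* = 0.8·5 = 4.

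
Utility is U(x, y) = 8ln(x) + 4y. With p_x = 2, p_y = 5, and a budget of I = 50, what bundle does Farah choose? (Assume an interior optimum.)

MU_x = 8/x, MU_y = 4.
MRS = 8/x ÷ 4.
Tangency: set MRS = p_x/p_y = 2/5 = 0.4.
MRS depends only on x: 2/x = 0.4 ⇒ x* = 2/0.4 = 5.
From the budget, 5·y = 50 − 2·5 = 40, so y* = 8.

x* = 5, y* = 8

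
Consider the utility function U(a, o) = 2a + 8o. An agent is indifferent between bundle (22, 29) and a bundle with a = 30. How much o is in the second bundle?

o = 27

U(22, 29) = 276.
Set U(30, o) = 276 and solve.
2·30 + 8o = 276 ⇒ 8o = 216 ⇒ o = 27.
Check: U(30, 27) = 276.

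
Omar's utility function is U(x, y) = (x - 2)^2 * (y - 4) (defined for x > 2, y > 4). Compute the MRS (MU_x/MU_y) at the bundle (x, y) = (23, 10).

MRS = 4/7

MU_x = 2·(x−2)·(y−4), MU_y = (x−2)^2.
MRS = (2/1)·(y−4)/(x−2).
At (23, 10): MRS = 4/7.
That is, one extra unit of x is worth 4/7 units of y at the margin.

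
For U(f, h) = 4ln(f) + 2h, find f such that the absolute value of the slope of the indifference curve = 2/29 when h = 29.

MU_f = 4/f, MU_h = 2.
MRS = 4/f ÷ 2.
MRS depends only on f: 2/f = 2/29 ⇒ f = 2/(2/29) = 29.

f = 29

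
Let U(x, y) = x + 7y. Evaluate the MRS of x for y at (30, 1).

MU_x = 1, MU_y = 7, so MRS = 1/7 at every bundle.
At (30, 1): MRS = 1/7.
So at (30, 1) the consumer would give up 1/7 units of y for one more unit of x.

MRS = 1/7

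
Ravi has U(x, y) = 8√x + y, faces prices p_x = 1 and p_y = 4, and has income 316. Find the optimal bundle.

x* = 256, y* = 15

MU_x = 8/(2√x), MU_y = 1.
MRS = 8/(2√x) ÷ 1.
Tangency: set MRS = p_x/p_y = 1/4 = 0.25.
MRS depends only on x: 4/√x = 0.25 ⇒ √x = 4/0.25 = 16 ⇒ x* = 256.
From the budget, 4·y = 316 − 1·256 = 60, so y* = 15.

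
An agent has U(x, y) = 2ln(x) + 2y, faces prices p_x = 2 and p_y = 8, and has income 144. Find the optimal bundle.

x* = 4, y* = 17

MU_x = 2/x, MU_y = 2.
MRS = 2/x ÷ 2.
Tangency: set MRS = p_x/p_y = 2/8 = 0.25.
MRS depends only on x: 1/x = 0.25 ⇒ x* = 1/0.25 = 4.
From the budget, 8·y = 144 − 2·4 = 136, so y* = 17.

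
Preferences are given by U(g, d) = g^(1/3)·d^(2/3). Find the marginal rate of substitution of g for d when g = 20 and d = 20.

MRS = 0.5

MU_g = 1/3·g^(-2/3)·d^(2/3) and MU_d = 2/3·g^(1/3)·d^(-1/3).
MRS = MU_g/MU_d = (0.5)·d/g.
At (20, 20): MRS = 0.5.
That is, one extra unit of g is worth 0.5 units of d at the margin.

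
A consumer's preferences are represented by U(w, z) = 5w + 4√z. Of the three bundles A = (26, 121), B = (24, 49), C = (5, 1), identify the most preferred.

Bundle A

Evaluate utility at each bundle:
U(A) = 174.000.
U(B) = 148.000.
U(C) = 29.000.
Highest utility is A, so A ≻ B ≻ C.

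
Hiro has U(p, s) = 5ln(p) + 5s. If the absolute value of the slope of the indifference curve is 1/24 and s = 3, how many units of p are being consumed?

MU_p = 5/p, MU_s = 5.
MRS = 5/p ÷ 5.
MRS depends only on p: 1/p = 1/24 ⇒ p = 1/(1/24) = 24.

p = 24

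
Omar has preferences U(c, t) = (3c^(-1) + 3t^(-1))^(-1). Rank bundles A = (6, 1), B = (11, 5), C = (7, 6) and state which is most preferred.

Bundle B

Evaluate utility at each bundle:
U(A) = 0.286.
U(B) = 1.146.
U(C) = 1.077.
Highest utility is B, so B ≻ C ≻ A.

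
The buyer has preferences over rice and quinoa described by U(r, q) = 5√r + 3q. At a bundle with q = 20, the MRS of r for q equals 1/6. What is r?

r = 25

MU_r = 5/(2√r), MU_q = 3.
MRS = 5/(2√r) ÷ 3.
MRS depends only on r: (5/6)/√r = 1/6 ⇒ √r = (5/6)/(1/6) = 5 ⇒ r = 25.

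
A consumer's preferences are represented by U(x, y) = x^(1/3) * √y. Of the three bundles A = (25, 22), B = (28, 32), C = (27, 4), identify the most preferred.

Evaluate utility at each bundle:
U(A) = 13.715.
U(B) = 17.178.
U(C) = 6.000.
Highest utility is B, so B ≻ A ≻ C.

Bundle B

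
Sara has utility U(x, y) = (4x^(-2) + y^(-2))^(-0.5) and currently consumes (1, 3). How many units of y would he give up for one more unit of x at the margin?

For CES with ρ = -2, MRS = (4/1)·(y/x)^3.
At (1, 3): MRS = 108.
The indifference curve has slope −108 at this bundle.

MRS = 108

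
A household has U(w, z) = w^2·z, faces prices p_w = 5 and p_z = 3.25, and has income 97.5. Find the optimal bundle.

MU_w = 2·w·z and MU_z = w^2.
MRS = MU_w/MU_z = (2/1)·z/w.
Tangency: set MRS = p_w/p_z = 5/3.25 = 20/13.
So (2/1)·z/w = 20/13, i.e. z = (10/13)·w.
Substitute into the budget 5·w + 3.25·z = 97.5: 7.5·w = 97.5, so w* = 13.
Then z* = (10/13)·13 = 10.

w* = 13, z* = 10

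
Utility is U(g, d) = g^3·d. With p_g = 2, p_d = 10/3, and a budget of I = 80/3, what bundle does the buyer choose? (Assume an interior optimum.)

g* = 10, d* = 2

MU_g = 3·g^2·d and MU_d = g^3.
MRS = MU_g/MU_d = (3/1)·d/g.
Tangency: set MRS = p_g/p_d = 2/(10/3) = 0.6.
So (3/1)·d/g = 0.6, i.e. d = 0.2·g.
Substitute into the budget 2·g + (10/3)·d = 80/3: (8/3)·g = 80/3, so g* = 10.
Then d* = 0.2·10 = 2.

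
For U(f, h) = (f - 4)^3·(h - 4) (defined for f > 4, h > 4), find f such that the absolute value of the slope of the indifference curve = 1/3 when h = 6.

f = 22

MU_f = 3·(f−4)^2·(h−4), MU_h = (f−4)^3.
MRS = (3/1)·(h−4)/(f−4).
Substitute h = 6: MRS = 6/(f − 4). Setting this equal to 1/3 gives f − 4 = 6/(1/3) = 18, so f = 22.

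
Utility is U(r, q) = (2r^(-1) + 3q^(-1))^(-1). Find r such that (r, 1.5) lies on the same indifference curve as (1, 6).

r = 4

U depends on (r, q) only through S = 2r^(-1) + 3q^(-1), so equal utility means equal S. At (1, 6): S = 2.5.
With q = 1.5: 3·1.5^(-1) = 2, so 2r^(-1) = 2.5 − 2 = 0.5, i.e. r^(-1) = 0.25.
Hence r = 1/0.25 = 4.
Check: U(4, 1.5) = 0.4.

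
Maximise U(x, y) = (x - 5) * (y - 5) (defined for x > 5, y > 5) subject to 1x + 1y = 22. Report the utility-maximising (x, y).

x* = 11, y* = 11

MU_x = (y−5), MU_y = (x−5).
MRS = (y−5)/(x−5).
Tangency: set MRS = p_x/p_y = 1/1 = 1.
So (y − 5)/(x − 5) = 1, i.e. (y − 5) = (x − 5).
Rewrite the budget in excess-of-subsistence terms: 1·(x − 5) + 1·(y − 5) = 22 − 1·5 − 1·5 = 12.
Substituting, 2·(x − 5) = 12, so x − 5 = 6 and x* = 11.
Then y − 5 = 6, so y* = 11.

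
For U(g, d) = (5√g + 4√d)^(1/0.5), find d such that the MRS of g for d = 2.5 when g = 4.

For CES with ρ = 0.5, MRS = (5/4)·√(d/g).
Setting (5/4)·√(d/4) = 2.5 gives √(d/4) = 2, so d/4 = 4 and d = 16.

d = 16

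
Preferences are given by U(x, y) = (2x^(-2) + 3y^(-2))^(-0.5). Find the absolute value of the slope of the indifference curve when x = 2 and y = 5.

MRS = 125/12

For CES with ρ = -2, MRS = (2/3)·(y/x)^3.
At (2, 5): MRS = 125/12.
That is, one extra unit of x is worth 125/12 units of y at the margin.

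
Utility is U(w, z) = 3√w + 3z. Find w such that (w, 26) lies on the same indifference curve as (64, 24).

U(64, 24) = 96.
Set U(w, 26) = 96 and solve.
With z = 26: 3√w = 96 − 3·26 = 18, so √w = 6 and w = 36.
Check: U(36, 26) = 96.

w = 36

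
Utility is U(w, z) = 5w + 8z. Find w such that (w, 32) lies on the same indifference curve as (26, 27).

U(26, 27) = 346.
Set U(w, 32) = 346 and solve.
5w + 8·32 = 346 ⇒ 5w = 90 ⇒ w = 18.
Check: U(18, 32) = 346.

w = 18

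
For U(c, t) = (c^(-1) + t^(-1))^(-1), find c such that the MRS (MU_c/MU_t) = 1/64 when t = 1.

For CES with ρ = -1, MRS = (t/c)^2.
Setting (1/c)^2 = 1/64 gives 1/c = 0.125 and c = 8.

c = 8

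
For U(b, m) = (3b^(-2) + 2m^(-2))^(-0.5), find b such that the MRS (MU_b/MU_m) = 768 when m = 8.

For CES with ρ = -2, MRS = (3/2)·(m/b)^3.
Setting (3/2)·(8/b)^3 = 768 gives (8/b)^3 = 512, so 8/b = 8 and b = 1.

b = 1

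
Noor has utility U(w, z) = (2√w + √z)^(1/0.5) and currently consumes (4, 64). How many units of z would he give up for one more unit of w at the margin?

MRS = 8

For CES with ρ = 0.5, MRS = (2/1)·√(z/w).
At (4, 64): MRS = 8.
So at (4, 64) the consumer would give up 8 units of z for one more unit of w.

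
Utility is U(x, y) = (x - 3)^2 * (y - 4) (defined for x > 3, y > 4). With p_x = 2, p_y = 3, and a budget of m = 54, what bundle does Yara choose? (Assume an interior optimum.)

MU_x = 2·(x−3)·(y−4), MU_y = (x−3)^2.
MRS = (2/1)·(y−4)/(x−3).
Tangency: set MRS = p_x/p_y = 2/3.
So (2/1)·(y − 4)/(x − 3) = 2/3, i.e. (y − 4) = (1/3)·(x − 3).
Rewrite the budget in excess-of-subsistence terms: 2·(x − 3) + 3·(y − 4) = 54 − 2·3 − 3·4 = 36.
Substituting, 3·(x − 3) = 36, so x − 3 = 12 and x* = 15.
Then y − 4 = (1/3)·12 = 4, so y* = 8.

x* = 15, y* = 8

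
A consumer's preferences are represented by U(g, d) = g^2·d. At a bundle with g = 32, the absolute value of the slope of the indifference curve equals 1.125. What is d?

d = 18

MU_g = 2·g·d and MU_d = g^2.
MRS = MU_g/MU_d = (2/1)·d/g.
Substitute g = 32: MRS = d/16. Setting d/16 = 1.125 gives d = 1.125·16 = 18.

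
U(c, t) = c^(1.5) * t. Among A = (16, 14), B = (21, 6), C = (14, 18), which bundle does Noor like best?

Evaluate utility at each bundle:
U(A) = 896.000.
U(B) = 577.405.
U(C) = 942.898.
Highest utility is C, so C ≻ A ≻ B.

Bundle C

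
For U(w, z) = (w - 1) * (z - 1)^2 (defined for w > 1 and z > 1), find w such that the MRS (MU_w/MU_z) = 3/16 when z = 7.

MU_w = (z−1)^2, MU_z = 2·(w−1)·(z−1).
MRS = (1/2)·(z−1)/(w−1).
Substitute z = 7: MRS = 3/(w − 1). Setting this equal to 3/16 gives w − 1 = 3/(3/16) = 16, so w = 17.

w = 17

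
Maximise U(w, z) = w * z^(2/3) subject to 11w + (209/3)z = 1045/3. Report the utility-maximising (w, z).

w* = 19, z* = 2

MU_w = z^(2/3) and MU_z = 2/3·w·z^(-1/3).
MRS = MU_w/MU_z = (1.5)·z/w.
Tangency: set MRS = p_w/p_z = 11/(209/3) = 3/19.
So (1.5)·z/w = 3/19, i.e. z = (2/19)·w.
Substitute into the budget 11·w + (209/3)·z = 1045/3: (55/3)·w = 1045/3, so w* = 19.
Then z* = (2/19)·19 = 2.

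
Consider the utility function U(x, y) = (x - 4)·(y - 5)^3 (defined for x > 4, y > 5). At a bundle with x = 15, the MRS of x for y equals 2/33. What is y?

MU_x = (y−5)^3, MU_y = 3·(x−4)·(y−5)^2.
MRS = (1/3)·(y−5)/(x−4).
Substitute x = 15: MRS = (y − 5)/33. Setting this equal to 2/33 gives y − 5 = (2/33)·33 = 2, so y = 7.

y = 7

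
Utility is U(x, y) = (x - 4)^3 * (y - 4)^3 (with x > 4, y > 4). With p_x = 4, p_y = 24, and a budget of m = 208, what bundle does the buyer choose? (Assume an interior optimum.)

x* = 16, y* = 6

MU_x = 3·(x−4)^2·(y−4)^3, MU_y = 3·(x−4)^3·(y−4)^2.
MRS = (y−4)/(x−4).
Tangency: set MRS = p_x/p_y = 4/24 = 1/6.
So (y − 4)/(x − 4) = 1/6, i.e. (y − 4) = (1/6)·(x − 4).
Rewrite the budget in excess-of-subsistence terms: 4·(x − 4) + 24·(y − 4) = 208 − 4·4 − 24·4 = 96.
Substituting, 8·(x − 4) = 96, so x − 4 = 12 and x* = 16.
Then y − 4 = (1/6)·12 = 2, so y* = 6.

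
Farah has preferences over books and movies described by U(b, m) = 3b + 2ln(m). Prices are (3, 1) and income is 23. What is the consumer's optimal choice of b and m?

MU_b = 3, MU_m = 2/m.
MRS = 3 ÷ (2/m).
Tangency: set MRS = p_b/p_m = 3/1 = 3.
MRS depends only on m: 1.5·m = 3 ⇒ m* = 3/1.5 = 2.
From the budget, 3·b = 23 − 1·2 = 21, so b* = 7.

b* = 7, m* = 2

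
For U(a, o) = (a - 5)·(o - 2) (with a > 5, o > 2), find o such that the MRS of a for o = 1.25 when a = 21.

o = 22

MU_a = (o−2), MU_o = (a−5).
MRS = (o−2)/(a−5).
Substitute a = 21: MRS = (o − 2)/16. Setting this equal to 1.25 gives o − 2 = 1.25·16 = 20, so o = 22.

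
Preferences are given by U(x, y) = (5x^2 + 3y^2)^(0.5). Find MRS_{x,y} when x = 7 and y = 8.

MRS = 35/24

For CES with ρ = 2, MRS = (5/3)·(y/x)^(-1).
At (7, 8): MRS = 35/24.
The indifference curve has slope −35/24 at this bundle.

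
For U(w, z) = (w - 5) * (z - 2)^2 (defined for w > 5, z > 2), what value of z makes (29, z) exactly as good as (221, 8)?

z = 20

U(221, 8) = 7776.
Set U(29, z) = 7776 and solve.
With w = 29: (29 − 5) = 24, so (z − 2)^2 = 7776/24 = 324.
Taking the square root (with z > 2): z − 2 = 18, so z = 20.
Check: U(29, 20) = 7776.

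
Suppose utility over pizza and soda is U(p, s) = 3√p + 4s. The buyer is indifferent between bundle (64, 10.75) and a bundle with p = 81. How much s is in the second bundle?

s = 10

U(64, 10.75) = 67.
Set U(81, s) = 67 and solve.
With p = 81: √81 = 9, so 4s = 67 − 3·9 = 40 and s = 10.
Check: U(81, 10) = 67.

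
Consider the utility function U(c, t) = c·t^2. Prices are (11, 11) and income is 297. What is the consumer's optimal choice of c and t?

MU_c = t^2 and MU_t = 2·c·t.
MRS = MU_c/MU_t = (1/2)·t/c.
Tangency: set MRS = p_c/p_t = 11/11 = 1.
So (1/2)·t/c = 1, i.e. t = 2·c.
Substitute into the budget 11·c + 11·t = 297: 33·c = 297, so c* = 9.
Then t* = 2·9 = 18.

c* = 9, t* = 18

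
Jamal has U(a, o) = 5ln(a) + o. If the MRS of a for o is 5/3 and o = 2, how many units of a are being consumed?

a = 3

MU_a = 5/a, MU_o = 1.
MRS = 5/a ÷ 1.
MRS depends only on a: 5/a = 5/3 ⇒ a = 5/(5/3) = 3.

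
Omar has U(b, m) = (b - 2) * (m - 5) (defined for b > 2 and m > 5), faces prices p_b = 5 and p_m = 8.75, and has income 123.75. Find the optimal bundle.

MU_b = (m−5), MU_m = (b−2).
MRS = (m−5)/(b−2).
Tangency: set MRS = p_b/p_m = 5/8.75 = 4/7.
So (m − 5)/(b − 2) = 4/7, i.e. (m − 5) = (4/7)·(b − 2).
Rewrite the budget in excess-of-subsistence terms: 5·(b − 2) + 8.75·(m − 5) = 123.75 − 5·2 − 8.75·5 = 70.
Substituting, 10·(b − 2) = 70, so b − 2 = 7 and b* = 9.
Then m − 5 = (4/7)·7 = 4, so m* = 9.

b* = 9, m* = 9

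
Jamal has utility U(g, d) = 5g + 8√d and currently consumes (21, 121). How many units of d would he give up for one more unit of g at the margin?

MRS = 13.75

MU_g = 5, MU_d = 8/(2√d).
MRS = 5 ÷ (8/(2√d)).
At (21, 121): MRS = 13.75.
So at (21, 121) the consumer would give up 13.75 units of d for one more unit of g.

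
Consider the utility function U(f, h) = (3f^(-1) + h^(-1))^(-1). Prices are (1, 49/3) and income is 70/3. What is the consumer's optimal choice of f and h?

For CES with ρ = -1, MRS = (3/1)·(h/f)^2.
Tangency: set MRS = p_f/p_h = 1/(49/3) = 3/49.
So (h/f)^2 = 1/49; taking the square root, h/f = 1/7, i.e. h = (1/7)·f.
Substitute into the budget 1·f + (49/3)·h = 70/3: (10/3)·f = 70/3, so f* = 7 and h* = (1/7)·7 = 1.

f* = 7, h* = 1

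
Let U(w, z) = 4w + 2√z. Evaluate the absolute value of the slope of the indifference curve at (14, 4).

MU_w = 4, MU_z = 2/(2√z).
MRS = 4 ÷ (2/(2√z)).
At (14, 4): MRS = 8.
That is, one extra unit of w is worth 8 units of z at the margin.

MRS = 8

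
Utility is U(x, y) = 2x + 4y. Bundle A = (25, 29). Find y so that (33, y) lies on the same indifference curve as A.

y = 25

U(25, 29) = 166.
Set U(33, y) = 166 and solve.
2·33 + 4y = 166 ⇒ 4y = 100 ⇒ y = 25.
Check: U(33, 25) = 166.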